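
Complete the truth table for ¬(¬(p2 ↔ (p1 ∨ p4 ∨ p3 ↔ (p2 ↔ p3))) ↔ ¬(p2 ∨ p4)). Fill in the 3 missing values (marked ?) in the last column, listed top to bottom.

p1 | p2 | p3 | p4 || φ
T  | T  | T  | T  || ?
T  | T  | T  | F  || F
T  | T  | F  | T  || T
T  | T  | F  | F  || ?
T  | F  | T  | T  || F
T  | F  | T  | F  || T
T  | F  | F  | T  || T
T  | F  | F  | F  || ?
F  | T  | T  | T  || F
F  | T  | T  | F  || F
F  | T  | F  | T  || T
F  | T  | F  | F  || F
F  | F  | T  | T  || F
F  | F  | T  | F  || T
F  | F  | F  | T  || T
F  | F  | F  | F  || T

Row p1=T, p2=T, p3=T, p4=T: ¬(p2 ↔ (p1 ∨ p4 ∨ p3 ↔ (p2 ↔ p3))) = F, ¬(p2 ∨ p4) = F, (¬(p2 ↔ (p1 ∨ p4 ∨ p3 ↔ (p2 ↔ p3))) ↔ ¬(p2 ∨ p4)) = T, so the formula = F.
Row p1=T, p2=T, p3=F, p4=F: ¬(p2 ↔ (p1 ∨ p4 ∨ p3 ↔ (p2 ↔ p3))) = T, ¬(p2 ∨ p4) = F, (¬(p2 ↔ (p1 ∨ p4 ∨ p3 ↔ (p2 ↔ p3))) ↔ ¬(p2 ∨ p4)) = F, so the formula = T.
Row p1=T, p2=F, p3=F, p4=F: ¬(p2 ↔ (p1 ∨ p4 ∨ p3 ↔ (p2 ↔ p3))) = T, ¬(p2 ∨ p4) = T, (¬(p2 ↔ (p1 ∨ p4 ∨ p3 ↔ (p2 ↔ p3))) ↔ ¬(p2 ∨ p4)) = T, so the formula = F.

F, T, F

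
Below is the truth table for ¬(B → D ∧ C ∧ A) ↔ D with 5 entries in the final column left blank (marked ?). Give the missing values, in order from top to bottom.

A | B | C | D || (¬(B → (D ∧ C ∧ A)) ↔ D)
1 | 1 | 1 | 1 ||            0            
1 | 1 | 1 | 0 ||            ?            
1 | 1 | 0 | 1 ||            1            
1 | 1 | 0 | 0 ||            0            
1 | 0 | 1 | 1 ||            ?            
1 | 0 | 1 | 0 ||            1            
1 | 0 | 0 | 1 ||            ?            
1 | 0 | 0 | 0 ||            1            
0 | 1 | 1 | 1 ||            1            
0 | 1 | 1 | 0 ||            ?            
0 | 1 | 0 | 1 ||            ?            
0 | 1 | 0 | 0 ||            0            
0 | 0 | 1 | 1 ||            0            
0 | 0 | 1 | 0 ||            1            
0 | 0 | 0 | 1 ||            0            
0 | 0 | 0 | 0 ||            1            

Row A=1, B=1, C=1, D=0: ¬(B → D ∧ C ∧ A) = 1, so (¬(B → (D ∧ C ∧ A)) ↔ D) = 0.
Row A=1, B=0, C=1, D=1: ¬(B → D ∧ C ∧ A) = 0, so (¬(B → (D ∧ C ∧ A)) ↔ D) = 0.
Row A=1, B=0, C=0, D=1: ¬(B → D ∧ C ∧ A) = 0, so (¬(B → (D ∧ C ∧ A)) ↔ D) = 0.
Row A=0, B=1, C=1, D=0: ¬(B → D ∧ C ∧ A) = 1, so (¬(B → (D ∧ C ∧ A)) ↔ D) = 0.
Row A=0, B=1, C=0, D=1: ¬(B → D ∧ C ∧ A) = 1, so (¬(B → (D ∧ C ∧ A)) ↔ D) = 1.

0, 0, 0, 0, 1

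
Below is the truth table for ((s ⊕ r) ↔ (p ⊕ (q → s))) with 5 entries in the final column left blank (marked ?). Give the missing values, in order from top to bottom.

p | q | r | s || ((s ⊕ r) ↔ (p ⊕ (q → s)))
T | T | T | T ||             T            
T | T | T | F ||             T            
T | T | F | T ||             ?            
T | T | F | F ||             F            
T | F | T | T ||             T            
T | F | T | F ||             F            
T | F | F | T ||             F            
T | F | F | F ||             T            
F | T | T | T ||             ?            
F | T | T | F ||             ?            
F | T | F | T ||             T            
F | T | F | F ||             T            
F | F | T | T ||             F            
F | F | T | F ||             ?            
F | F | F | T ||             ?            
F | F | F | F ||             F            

F, F, F, T, T

Row p=T, q=T, r=F, s=T: (s ⊕ r) = T, (p ⊕ (q → s)) = F, so ((s ⊕ r) ↔ (p ⊕ (q → s))) = F.
Row p=F, q=T, r=T, s=T: (s ⊕ r) = F, (p ⊕ (q → s)) = T, so ((s ⊕ r) ↔ (p ⊕ (q → s))) = F.
Row p=F, q=T, r=T, s=F: (s ⊕ r) = T, (p ⊕ (q → s)) = F, so ((s ⊕ r) ↔ (p ⊕ (q → s))) = F.
Row p=F, q=F, r=T, s=F: (s ⊕ r) = T, (p ⊕ (q → s)) = T, so ((s ⊕ r) ↔ (p ⊕ (q → s))) = T.
Row p=F, q=F, r=F, s=T: (s ⊕ r) = T, (p ⊕ (q → s)) = T, so ((s ⊕ r) ↔ (p ⊕ (q → s))) = T.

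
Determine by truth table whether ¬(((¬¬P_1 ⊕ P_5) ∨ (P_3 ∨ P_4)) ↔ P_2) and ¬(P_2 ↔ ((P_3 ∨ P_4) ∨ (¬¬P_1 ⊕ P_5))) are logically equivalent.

P_1 | P_2 | P_3 | P_4 | P_5 || φ | ψ
 F  |  F  |  F  |  F  |  F  || F | F
 F  |  F  |  F  |  F  |  T  || T | T
 F  |  F  |  F  |  T  |  F  || T | T
 F  |  F  |  F  |  T  |  T  || T | T
 F  |  F  |  T  |  F  |  F  || T | T
 F  |  F  |  T  |  F  |  T  || T | T
 F  |  F  |  T  |  T  |  F  || T | T
 F  |  F  |  T  |  T  |  T  || T | T
 F  |  T  |  F  |  F  |  F  || T | T
 F  |  T  |  F  |  F  |  T  || F | F
 F  |  T  |  F  |  T  |  F  || F | F
 F  |  T  |  F  |  T  |  T  || F | F
 F  |  T  |  T  |  F  |  F  || F | F
 F  |  T  |  T  |  F  |  T  || F | F
 F  |  T  |  T  |  T  |  F  || F | F
 F  |  T  |  T  |  T  |  T  || F | F
 T  |  F  |  F  |  F  |  F  || T | T
 T  |  F  |  F  |  F  |  T  || F | F
 T  |  F  |  F  |  T  |  F  || T | T
 T  |  F  |  F  |  T  |  T  || T | T
 T  |  F  |  T  |  F  |  F  || T | T
 T  |  F  |  T  |  F  |  T  || T | T
 T  |  F  |  T  |  T  |  F  || T | T
 T  |  F  |  T  |  T  |  T  || T | T
 T  |  T  |  F  |  F  |  F  || F | F
 T  |  T  |  F  |  F  |  T  || T | T
 T  |  T  |  F  |  T  |  F  || F | F
 T  |  T  |  F  |  T  |  T  || F | F
 T  |  T  |  T  |  F  |  F  || F | F
 T  |  T  |  T  |  F  |  T  || F | F
 T  |  T  |  T  |  T  |  F  || F | F
 T  |  T  |  T  |  T  |  T  || F | F
The columns for φ and ψ agree on every row, so they are logically equivalent.

equivalent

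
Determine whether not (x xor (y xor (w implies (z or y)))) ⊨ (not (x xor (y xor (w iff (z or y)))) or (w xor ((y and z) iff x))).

x  y  z  w  |  φ  ψ
T  T  T  T  |  F  F
T  T  T  F  |  F  T
T  T  F  T  |  F  T
T  T  F  F  |  F  T
T  F  T  T  |  T  T
T  F  T  F  |  T  F
T  F  F  T  |  F  T
T  F  F  F  |  T  T
F  T  T  T  |  T  T
F  T  T  F  |  T  F
F  T  F  T  |  T  T
F  T  F  F  |  T  T
F  F  T  T  |  F  F
F  F  T  F  |  F  T
F  F  F  T  |  T  T
F  F  F  F  |  F  T
At x=T, y=F, z=T, w=F we have φ true but ψ false, so φ does not entail ψ.

no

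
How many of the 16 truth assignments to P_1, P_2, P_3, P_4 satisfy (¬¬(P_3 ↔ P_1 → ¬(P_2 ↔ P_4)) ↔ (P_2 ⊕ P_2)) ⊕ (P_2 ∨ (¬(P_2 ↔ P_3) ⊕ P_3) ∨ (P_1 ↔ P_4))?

P_1 | P_2 | P_3 | P_4 | (P_2 ↔ P_4) | ¬(P_2 ↔ P_4) | (P_1 → ¬(P_2 ↔ P_4)) | (P_3 ↔ (P_1 → ¬(P_2 ↔ P_4))) | (P_2 ⊕ P_2) | (P_2 ↔ P_3) | ¬(P_2 ↔ P_3) | (¬(P_2 ↔ P_3) ⊕ P_3) | (P_1 ↔ P_4) | φ
--- | --- | --- | --- | ----------- | ------------ | -------------------- | ---------------------------- | ----------- | ----------- | ------------ | -------------------- | ----------- | -
 F  |  F  |  F  |  F  |      T      |      F       |          T           |              F               |      F      |      T      |      F       |          F           |      T      | F
 F  |  F  |  F  |  T  |      F      |      T       |          T           |              F               |      F      |      T      |      F       |          F           |      F      | T
 F  |  F  |  T  |  F  |      T      |      F       |          T           |              T               |      F      |      F      |      T       |          F           |      T      | T
 F  |  F  |  T  |  T  |      F      |      T       |          T           |              T               |      F      |      F      |      T       |          F           |      F      | F
 F  |  T  |  F  |  F  |      F      |      T       |          T           |              F               |      F      |      F      |      T       |          T           |      T      | F
 F  |  T  |  F  |  T  |      T      |      F       |          T           |              F               |      F      |      F      |      T       |          T           |      F      | F
 F  |  T  |  T  |  F  |      F      |      T       |          T           |              T               |      F      |      T      |      F       |          T           |      T      | T
 F  |  T  |  T  |  T  |      T      |      F       |          T           |              T               |      F      |      T      |      F       |          T           |      F      | T
 T  |  F  |  F  |  F  |      T      |      F       |          F           |              T               |      F      |      T      |      F       |          F           |      F      | F
 T  |  F  |  F  |  T  |      F      |      T       |          T           |              F               |      F      |      T      |      F       |          F           |      T      | F
 T  |  F  |  T  |  F  |      T      |      F       |          F           |              F               |      F      |      F      |      T       |          F           |      F      | T
 T  |  F  |  T  |  T  |      F      |      T       |          T           |              T               |      F      |      F      |      T       |          F           |      T      | T
 T  |  T  |  F  |  F  |      F      |      T       |          T           |              F               |      F      |      F      |      T       |          T           |      F      | F
 T  |  T  |  F  |  T  |      T      |      F       |          F           |              T               |      F      |      F      |      T       |          T           |      T      | T
 T  |  T  |  T  |  F  |      F      |      T       |          T           |              T               |      F      |      T      |      F       |          T           |      F      | T
 T  |  T  |  T  |  T  |      T      |      F       |          F           |              F               |      F      |      T      |      F       |          T           |      T      | F
The formula is true on 8 of the 16 rows.

8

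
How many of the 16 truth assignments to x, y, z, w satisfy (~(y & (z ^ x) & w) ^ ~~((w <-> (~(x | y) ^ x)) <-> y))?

8

  x      y      z      w       (z ^ x)  (y & (z ^ x) & w)  ~(y & (z ^ x) & w)  (x | y)  ~(x | y)  (~(x | y) ^ x)  (w <-> (~(x | y) ^ x))    φ  
False  False  False  False      False         False               True          False     True         True               False           False
False  False  False   True      False         False               True          False     True         True                True            True
False  False   True  False       True         False               True          False     True         True               False           False
False  False   True   True       True         False               True          False     True         True                True            True
False   True  False  False      False         False               True           True    False        False                True           False
False   True  False   True      False         False               True           True    False        False               False            True
False   True   True  False       True         False               True           True    False        False                True           False
False   True   True   True       True          True              False           True    False        False               False           False
 True  False  False  False       True         False               True           True    False         True               False           False
 True  False  False   True       True         False               True           True    False         True                True            True
 True  False   True  False      False         False               True           True    False         True               False           False
 True  False   True   True      False         False               True           True    False         True                True            True
 True   True  False  False       True         False               True           True    False         True               False            True
 True   True  False   True       True          True              False           True    False         True                True            True
 True   True   True  False      False         False               True           True    False         True               False            True
 True   True   True   True      False         False               True           True    False         True                True           False
The formula is true on 8 of the 16 rows.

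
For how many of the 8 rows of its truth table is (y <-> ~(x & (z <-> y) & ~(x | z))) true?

x  y  z     (z <-> y)  (x | z)  ~(x | z)  (x & (z <-> y) & ~(x | z))  ~(x & (z <-> y) & ~(x | z))  φ
F  F  F         T         F        T                  F                            T               F
F  F  T         F         T        F                  F                            T               F
F  T  F         F         F        T                  F                            T               T
F  T  T         T         T        F                  F                            T               T
T  F  F         T         T        F                  F                            T               F
T  F  T         F         T        F                  F                            T               F
T  T  F         F         T        F                  F                            T               T
T  T  T         T         T        F                  F                            T               T
The formula is true on 4 of the 8 rows.

4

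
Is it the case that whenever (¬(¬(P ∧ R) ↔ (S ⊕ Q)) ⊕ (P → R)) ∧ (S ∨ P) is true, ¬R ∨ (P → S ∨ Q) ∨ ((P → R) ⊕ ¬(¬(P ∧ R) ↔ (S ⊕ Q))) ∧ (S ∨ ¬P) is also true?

P | Q | R | S | φ | ψ
- | - | - | - | - | -
F | F | F | F | F | T
F | F | F | T | T | T
F | F | T | F | F | T
F | F | T | T | T | T
F | T | F | F | F | T
F | T | F | T | F | T
F | T | T | F | F | T
F | T | T | T | F | T
T | F | F | F | T | T
T | F | F | T | F | T
T | F | T | F | T | F
T | F | T | T | F | T
T | T | F | F | F | T
T | T | F | T | T | T
T | T | T | F | F | T
T | T | T | T | T | T
At P=T, Q=F, R=T, S=F we have φ true but ψ false, so φ does not entail ψ.

no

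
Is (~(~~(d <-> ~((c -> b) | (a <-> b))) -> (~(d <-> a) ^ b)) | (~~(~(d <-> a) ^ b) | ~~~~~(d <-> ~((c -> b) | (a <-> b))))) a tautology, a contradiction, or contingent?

a | b | c | d || φ
0 | 0 | 0 | 0 || 1
0 | 0 | 0 | 1 || 1
0 | 0 | 1 | 0 || 1
0 | 0 | 1 | 1 || 1
0 | 1 | 0 | 0 || 1
0 | 1 | 0 | 1 || 1
0 | 1 | 1 | 0 || 1
0 | 1 | 1 | 1 || 1
1 | 0 | 0 | 0 || 1
1 | 0 | 0 | 1 || 1
1 | 0 | 1 | 0 || 1
1 | 0 | 1 | 1 || 1
1 | 1 | 0 | 0 || 1
1 | 1 | 0 | 1 || 1
1 | 1 | 1 | 0 || 1
1 | 1 | 1 | 1 || 1
Every row is 1, so the formula is a tautology.

tautology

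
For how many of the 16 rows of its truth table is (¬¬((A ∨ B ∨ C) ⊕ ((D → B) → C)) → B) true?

14

A | B | C | D || (A ∨ B ∨ C) | (D → B) | ((D → B) → C) | φ
T | T | T | T ||      T      |    T    |       T       | T
T | T | T | F ||      T      |    T    |       T       | T
T | T | F | T ||      T      |    T    |       F       | T
T | T | F | F ||      T      |    T    |       F       | T
T | F | T | T ||      T      |    F    |       T       | T
T | F | T | F ||      T      |    T    |       T       | T
T | F | F | T ||      T      |    F    |       T       | T
T | F | F | F ||      T      |    T    |       F       | F
F | T | T | T ||      T      |    T    |       T       | T
F | T | T | F ||      T      |    T    |       T       | T
F | T | F | T ||      T      |    T    |       F       | T
F | T | F | F ||      T      |    T    |       F       | T
F | F | T | T ||      T      |    F    |       T       | T
F | F | T | F ||      T      |    T    |       T       | T
F | F | F | T ||      F      |    F    |       T       | F
F | F | F | F ||      F      |    T    |       F       | T
The formula is true on 14 of the 16 rows.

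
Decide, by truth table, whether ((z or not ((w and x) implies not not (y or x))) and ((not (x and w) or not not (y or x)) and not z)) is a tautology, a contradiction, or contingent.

contradiction

  x   |   y   |   z   |   w   ||   φ  
 True |  True |  True |  True || False
 True |  True |  True | False || False
 True |  True | False |  True || False
 True |  True | False | False || False
 True | False |  True |  True || False
 True | False |  True | False || False
 True | False | False |  True || False
 True | False | False | False || False
False |  True |  True |  True || False
False |  True |  True | False || False
False |  True | False |  True || False
False |  True | False | False || False
False | False |  True |  True || False
False | False |  True | False || False
False | False | False |  True || False
False | False | False | False || False
Every row is False, so the formula is a contradiction.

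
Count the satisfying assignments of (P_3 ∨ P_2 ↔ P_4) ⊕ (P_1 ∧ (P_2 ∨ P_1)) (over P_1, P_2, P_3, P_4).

8

P_1 | P_2 | P_3 | P_4 | (P_3 ∨ P_2) | ((P_3 ∨ P_2) ↔ P_4) | (P_2 ∨ P_1) | (P_1 ∧ (P_2 ∨ P_1)) | φ
--- | --- | --- | --- | ----------- | ------------------- | ----------- | ------------------- | -
 F  |  F  |  F  |  F  |      F      |          T          |      F      |          F          | T
 F  |  F  |  F  |  T  |      F      |          F          |      F      |          F          | F
 F  |  F  |  T  |  F  |      T      |          F          |      F      |          F          | F
 F  |  F  |  T  |  T  |      T      |          T          |      F      |          F          | T
 F  |  T  |  F  |  F  |      T      |          F          |      T      |          F          | F
 F  |  T  |  F  |  T  |      T      |          T          |      T      |          F          | T
 F  |  T  |  T  |  F  |      T      |          F          |      T      |          F          | F
 F  |  T  |  T  |  T  |      T      |          T          |      T      |          F          | T
 T  |  F  |  F  |  F  |      F      |          T          |      T      |          T          | F
 T  |  F  |  F  |  T  |      F      |          F          |      T      |          T          | T
 T  |  F  |  T  |  F  |      T      |          F          |      T      |          T          | T
 T  |  F  |  T  |  T  |      T      |          T          |      T      |          T          | F
 T  |  T  |  F  |  F  |      T      |          F          |      T      |          T          | T
 T  |  T  |  F  |  T  |      T      |          T          |      T      |          T          | F
 T  |  T  |  T  |  F  |      T      |          F          |      T      |          T          | T
 T  |  T  |  T  |  T  |      T      |          T          |      T      |          T          | F
The formula is true on 8 of the 16 rows.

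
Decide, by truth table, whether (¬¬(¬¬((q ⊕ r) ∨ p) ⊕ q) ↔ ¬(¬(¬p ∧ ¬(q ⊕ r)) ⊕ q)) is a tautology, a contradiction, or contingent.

contradiction

p  q  r  |  (q ⊕ r)  ((q ⊕ r) ∨ p)  ¬((q ⊕ r) ∨ p)  ¬¬((q ⊕ r) ∨ p)  (¬¬((q ⊕ r) ∨ p) ⊕ q)  ¬(¬¬((q ⊕ r) ∨ p) ⊕ q)  ¬¬(¬¬((q ⊕ r) ∨ p) ⊕ q)  ¬p  ¬(q ⊕ r)  (¬p ∧ ¬(q ⊕ r))  ¬(¬p ∧ ¬(q ⊕ r))  (¬(¬p ∧ ¬(q ⊕ r)) ⊕ q)  ¬(¬(¬p ∧ ¬(q ⊕ r)) ⊕ q)  φ
T  T  T  |     F           T              F                T                   F                      T                        F             F      T             F                T                    F                        T             F
T  T  F  |     T           T              F                T                   F                      T                        F             F      F             F                T                    F                        T             F
T  F  T  |     T           T              F                T                   T                      F                        T             F      F             F                T                    T                        F             F
T  F  F  |     F           T              F                T                   T                      F                        T             F      T             F                T                    T                        F             F
F  T  T  |     F           F              T                F                   T                      F                        T             T      T             T                F                    T                        F             F
F  T  F  |     T           T              F                T                   F                      T                        F             T      F             F                T                    F                        T             F
F  F  T  |     T           T              F                T                   T                      F                        T             T      F             F                T                    T                        F             F
F  F  F  |     F           F              T                F                   F                      T                        F             T      T             T                F                    F                        T             F
Every row is F, so the formula is a contradiction.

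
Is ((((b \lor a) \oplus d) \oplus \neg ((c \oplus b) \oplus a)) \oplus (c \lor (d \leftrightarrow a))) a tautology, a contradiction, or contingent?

a  b  c  d  |  φ
T  T  T  T  |  T
T  T  T  F  |  F
T  T  F  T  |  F
T  T  F  F  |  F
T  F  T  T  |  F
T  F  T  F  |  T
T  F  F  T  |  T
T  F  F  F  |  T
F  T  T  T  |  F
F  T  T  F  |  T
F  T  F  T  |  F
F  T  F  F  |  F
F  F  T  T  |  F
F  F  T  F  |  T
F  F  F  T  |  F
F  F  F  F  |  F
6 of 16 rows are T, so the formula is contingent.

contingent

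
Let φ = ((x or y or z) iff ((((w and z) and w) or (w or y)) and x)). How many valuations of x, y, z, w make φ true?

8

x | y | z | w | φ
- | - | - | - | -
1 | 1 | 1 | 1 | 1
1 | 1 | 1 | 0 | 1
1 | 1 | 0 | 1 | 1
1 | 1 | 0 | 0 | 1
1 | 0 | 1 | 1 | 1
1 | 0 | 1 | 0 | 0
1 | 0 | 0 | 1 | 1
1 | 0 | 0 | 0 | 0
0 | 1 | 1 | 1 | 0
0 | 1 | 1 | 0 | 0
0 | 1 | 0 | 1 | 0
0 | 1 | 0 | 0 | 0
0 | 0 | 1 | 1 | 0
0 | 0 | 1 | 0 | 0
0 | 0 | 0 | 1 | 1
0 | 0 | 0 | 0 | 1
The formula is true on 8 of the 16 rows.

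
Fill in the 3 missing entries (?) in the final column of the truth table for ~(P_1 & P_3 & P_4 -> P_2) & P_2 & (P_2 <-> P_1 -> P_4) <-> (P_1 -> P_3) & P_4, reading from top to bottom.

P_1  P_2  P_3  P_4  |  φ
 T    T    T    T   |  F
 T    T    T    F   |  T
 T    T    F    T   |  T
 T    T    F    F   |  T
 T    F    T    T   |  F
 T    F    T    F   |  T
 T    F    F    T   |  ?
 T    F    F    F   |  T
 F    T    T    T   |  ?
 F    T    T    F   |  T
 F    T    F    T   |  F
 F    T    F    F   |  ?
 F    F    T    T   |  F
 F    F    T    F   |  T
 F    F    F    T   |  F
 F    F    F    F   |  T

T, F, T

Row P_1=T, P_2=F, P_3=F, P_4=T: (~(P_1 & P_3 & P_4 -> P_2) & P_2 & (P_2 <-> P_1 -> P_4)) = F, ((P_1 -> P_3) & P_4) = F, so the formula = T.
Row P_1=F, P_2=T, P_3=T, P_4=T: (~(P_1 & P_3 & P_4 -> P_2) & P_2 & (P_2 <-> P_1 -> P_4)) = F, ((P_1 -> P_3) & P_4) = T, so the formula = F.
Row P_1=F, P_2=T, P_3=F, P_4=F: (~(P_1 & P_3 & P_4 -> P_2) & P_2 & (P_2 <-> P_1 -> P_4)) = F, ((P_1 -> P_3) & P_4) = F, so the formula = T.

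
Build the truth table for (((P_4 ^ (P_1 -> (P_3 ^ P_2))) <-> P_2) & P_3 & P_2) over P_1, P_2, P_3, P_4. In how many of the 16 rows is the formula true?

 P_1  |  P_2  |  P_3  |  P_4  || (P_3 ^ P_2) | (P_1 -> (P_3 ^ P_2)) | (P_4 ^ (P_1 -> (P_3 ^ P_2))) |   φ  
 True |  True |  True |  True ||    False    |        False         |             True             |  True
 True |  True |  True | False ||    False    |        False         |            False             | False
 True |  True | False |  True ||     True    |         True         |            False             | False
 True |  True | False | False ||     True    |         True         |             True             | False
 True | False |  True |  True ||     True    |         True         |            False             | False
 True | False |  True | False ||     True    |         True         |             True             | False
 True | False | False |  True ||    False    |        False         |             True             | False
 True | False | False | False ||    False    |        False         |            False             | False
False |  True |  True |  True ||    False    |         True         |            False             | False
False |  True |  True | False ||    False    |         True         |             True             |  True
False |  True | False |  True ||     True    |         True         |            False             | False
False |  True | False | False ||     True    |         True         |             True             | False
False | False |  True |  True ||     True    |         True         |            False             | False
False | False |  True | False ||     True    |         True         |             True             | False
False | False | False |  True ||    False    |         True         |            False             | False
False | False | False | False ||    False    |         True         |             True             | False
The formula is true on 2 of the 16 rows.

2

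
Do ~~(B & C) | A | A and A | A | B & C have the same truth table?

A  B  C  |  φ  ψ
F  F  F  |  F  F
F  F  T  |  F  F
F  T  F  |  F  F
F  T  T  |  T  T
T  F  F  |  T  T
T  F  T  |  T  T
T  T  F  |  T  T
T  T  T  |  T  T
The columns for φ and ψ agree on every row, so they are logically equivalent.

equivalent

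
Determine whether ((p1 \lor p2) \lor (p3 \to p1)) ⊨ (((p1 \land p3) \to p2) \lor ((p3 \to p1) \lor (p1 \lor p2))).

yes

p1  p2  p3  |  φ  ψ
T   T   T   |  T  T
T   T   F   |  T  T
T   F   T   |  T  T
T   F   F   |  T  T
F   T   T   |  T  T
F   T   F   |  T  T
F   F   T   |  F  T
F   F   F   |  T  T
In every row where φ is true, ψ is also true, so φ ⊨ ψ.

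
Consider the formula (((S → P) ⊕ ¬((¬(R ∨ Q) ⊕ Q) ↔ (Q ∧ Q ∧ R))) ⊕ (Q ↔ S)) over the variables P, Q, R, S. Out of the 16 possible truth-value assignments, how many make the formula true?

P | Q | R | S | (S → P) | (R ∨ Q) | ¬(R ∨ Q) | (¬(R ∨ Q) ⊕ Q) | (Q ∧ Q ∧ R) | (Q ↔ S) | φ
- | - | - | - | ------- | ------- | -------- | -------------- | ----------- | ------- | -
1 | 1 | 1 | 1 |    1    |    1    |    0     |       1        |      1      |    1    | 0
1 | 1 | 1 | 0 |    1    |    1    |    0     |       1        |      1      |    0    | 1
1 | 1 | 0 | 1 |    1    |    1    |    0     |       1        |      0      |    1    | 1
1 | 1 | 0 | 0 |    1    |    1    |    0     |       1        |      0      |    0    | 0
1 | 0 | 1 | 1 |    1    |    1    |    0     |       0        |      0      |    0    | 1
1 | 0 | 1 | 0 |    1    |    1    |    0     |       0        |      0      |    1    | 0
1 | 0 | 0 | 1 |    1    |    0    |    1     |       1        |      0      |    0    | 0
1 | 0 | 0 | 0 |    1    |    0    |    1     |       1        |      0      |    1    | 1
0 | 1 | 1 | 1 |    0    |    1    |    0     |       1        |      1      |    1    | 1
0 | 1 | 1 | 0 |    1    |    1    |    0     |       1        |      1      |    0    | 1
0 | 1 | 0 | 1 |    0    |    1    |    0     |       1        |      0      |    1    | 0
0 | 1 | 0 | 0 |    1    |    1    |    0     |       1        |      0      |    0    | 0
0 | 0 | 1 | 1 |    0    |    1    |    0     |       0        |      0      |    0    | 0
0 | 0 | 1 | 0 |    1    |    1    |    0     |       0        |      0      |    1    | 0
0 | 0 | 0 | 1 |    0    |    0    |    1     |       1        |      0      |    0    | 1
0 | 0 | 0 | 0 |    1    |    0    |    1     |       1        |      0      |    1    | 1
The formula is true on 8 of the 16 rows.

8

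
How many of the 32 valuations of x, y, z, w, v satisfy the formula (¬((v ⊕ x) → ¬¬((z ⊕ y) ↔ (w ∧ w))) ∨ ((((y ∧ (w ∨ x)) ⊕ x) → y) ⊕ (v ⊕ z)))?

20

x | y | z | w | v | φ
- | - | - | - | - | -
F | F | F | F | F | T
F | F | F | F | T | F
F | F | F | T | F | T
F | F | F | T | T | T
F | F | T | F | F | F
F | F | T | F | T | T
F | F | T | T | F | F
F | F | T | T | T | T
F | T | F | F | F | T
F | T | F | F | T | T
F | T | F | T | F | T
F | T | F | T | T | F
F | T | T | F | F | F
F | T | T | F | T | T
F | T | T | T | F | F
F | T | T | T | T | T
T | F | F | F | F | F
T | F | F | F | T | T
T | F | F | T | F | T
T | F | F | T | T | T
T | F | T | F | F | T
T | F | T | F | T | F
T | F | T | T | F | T
T | F | T | T | T | F
T | T | F | F | F | T
T | T | F | F | T | F
T | T | F | T | F | T
T | T | F | T | T | F
T | T | T | F | F | F
T | T | T | F | T | T
T | T | T | T | F | T
T | T | T | T | T | T
The formula is true on 20 of the 32 rows.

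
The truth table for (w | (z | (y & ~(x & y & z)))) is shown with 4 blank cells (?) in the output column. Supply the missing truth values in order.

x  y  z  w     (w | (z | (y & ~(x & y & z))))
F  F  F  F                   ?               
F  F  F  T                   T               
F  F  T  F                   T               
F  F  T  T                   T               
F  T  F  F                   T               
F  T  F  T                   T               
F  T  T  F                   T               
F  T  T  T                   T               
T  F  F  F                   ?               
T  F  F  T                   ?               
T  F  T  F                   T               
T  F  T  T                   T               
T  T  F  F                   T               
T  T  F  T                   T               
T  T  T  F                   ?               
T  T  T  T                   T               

F, F, T, T

Row x=F, y=F, z=F, w=F: (z | (y & ~(x & y & z))) = F, so (w | (z | (y & ~(x & y & z)))) = F.
Row x=T, y=F, z=F, w=F: (z | (y & ~(x & y & z))) = F, so (w | (z | (y & ~(x & y & z)))) = F.
Row x=T, y=F, z=F, w=T: (z | (y & ~(x & y & z))) = F, so (w | (z | (y & ~(x & y & z)))) = T.
Row x=T, y=T, z=T, w=F: (z | (y & ~(x & y & z))) = T, so (w | (z | (y & ~(x & y & z)))) = T.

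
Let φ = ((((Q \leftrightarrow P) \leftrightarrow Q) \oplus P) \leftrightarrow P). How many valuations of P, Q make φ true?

P  Q  |  (Q \leftrightarrow P)  φ
1  1  |            1            0
1  0  |            0            0
0  1  |            0            1
0  0  |            1            1
The formula is true on 2 of the 4 rows.

2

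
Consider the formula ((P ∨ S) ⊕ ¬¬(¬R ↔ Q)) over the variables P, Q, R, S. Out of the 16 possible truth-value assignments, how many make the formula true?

8

P | Q | R | S || (P ∨ S) | ¬R | (¬R ↔ Q) | ¬(¬R ↔ Q) | ¬¬(¬R ↔ Q) | ((P ∨ S) ⊕ ¬¬(¬R ↔ Q))
F | F | F | F ||    F    | T  |    F     |     T     |     F      |           F           
F | F | F | T ||    T    | T  |    F     |     T     |     F      |           T           
F | F | T | F ||    F    | F  |    T     |     F     |     T      |           T           
F | F | T | T ||    T    | F  |    T     |     F     |     T      |           F           
F | T | F | F ||    F    | T  |    T     |     F     |     T      |           T           
F | T | F | T ||    T    | T  |    T     |     F     |     T      |           F           
F | T | T | F ||    F    | F  |    F     |     T     |     F      |           F           
F | T | T | T ||    T    | F  |    F     |     T     |     F      |           T           
T | F | F | F ||    T    | T  |    F     |     T     |     F      |           T           
T | F | F | T ||    T    | T  |    F     |     T     |     F      |           T           
T | F | T | F ||    T    | F  |    T     |     F     |     T      |           F           
T | F | T | T ||    T    | F  |    T     |     F     |     T      |           F           
T | T | F | F ||    T    | T  |    T     |     F     |     T      |           F           
T | T | F | T ||    T    | T  |    T     |     F     |     T      |           F           
T | T | T | F ||    T    | F  |    F     |     T     |     F      |           T           
T | T | T | T ||    T    | F  |    F     |     T     |     F      |           T           
The formula is true on 8 of the 16 rows.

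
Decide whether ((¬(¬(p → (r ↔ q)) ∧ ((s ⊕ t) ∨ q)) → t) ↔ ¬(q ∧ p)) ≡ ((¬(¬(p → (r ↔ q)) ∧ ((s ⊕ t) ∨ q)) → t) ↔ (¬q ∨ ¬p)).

p | q | r | s | t | φ | ψ
- | - | - | - | - | - | -
0 | 0 | 0 | 0 | 0 | 0 | 0
0 | 0 | 0 | 0 | 1 | 1 | 1
0 | 0 | 0 | 1 | 0 | 0 | 0
0 | 0 | 0 | 1 | 1 | 1 | 1
0 | 0 | 1 | 0 | 0 | 0 | 0
0 | 0 | 1 | 0 | 1 | 1 | 1
0 | 0 | 1 | 1 | 0 | 0 | 0
0 | 0 | 1 | 1 | 1 | 1 | 1
0 | 1 | 0 | 0 | 0 | 0 | 0
0 | 1 | 0 | 0 | 1 | 1 | 1
0 | 1 | 0 | 1 | 0 | 0 | 0
0 | 1 | 0 | 1 | 1 | 1 | 1
0 | 1 | 1 | 0 | 0 | 0 | 0
0 | 1 | 1 | 0 | 1 | 1 | 1
0 | 1 | 1 | 1 | 0 | 0 | 0
0 | 1 | 1 | 1 | 1 | 1 | 1
1 | 0 | 0 | 0 | 0 | 0 | 0
1 | 0 | 0 | 0 | 1 | 1 | 1
1 | 0 | 0 | 1 | 0 | 0 | 0
1 | 0 | 0 | 1 | 1 | 1 | 1
1 | 0 | 1 | 0 | 0 | 0 | 0
1 | 0 | 1 | 0 | 1 | 1 | 1
1 | 0 | 1 | 1 | 0 | 1 | 1
1 | 0 | 1 | 1 | 1 | 1 | 1
1 | 1 | 0 | 0 | 0 | 0 | 0
1 | 1 | 0 | 0 | 1 | 0 | 0
1 | 1 | 0 | 1 | 0 | 0 | 0
1 | 1 | 0 | 1 | 1 | 0 | 0
1 | 1 | 1 | 0 | 0 | 1 | 1
1 | 1 | 1 | 0 | 1 | 0 | 0
1 | 1 | 1 | 1 | 0 | 1 | 1
1 | 1 | 1 | 1 | 1 | 0 | 0
The columns for φ and ψ agree on every row, so they are logically equivalent.

equivalent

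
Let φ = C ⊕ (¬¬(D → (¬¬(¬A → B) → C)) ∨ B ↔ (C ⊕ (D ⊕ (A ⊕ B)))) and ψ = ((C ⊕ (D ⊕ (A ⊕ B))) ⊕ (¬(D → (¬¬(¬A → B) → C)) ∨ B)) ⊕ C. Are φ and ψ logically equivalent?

A | B | C | D | φ | ψ
- | - | - | - | - | -
F | F | F | F | F | F
F | F | F | T | T | T
F | F | T | F | F | F
F | F | T | T | T | T
F | T | F | F | T | F
F | T | F | T | F | T
F | T | T | F | T | F
F | T | T | T | F | T
T | F | F | F | T | T
T | F | F | T | T | T
T | F | T | F | T | T
T | F | T | T | F | F
T | T | F | F | F | T
T | T | F | T | T | F
T | T | T | F | F | T
T | T | T | T | T | F
The columns differ at A=F, B=T, C=F, D=F (φ=T, ψ=F), so they are not equivalent.

not equivalent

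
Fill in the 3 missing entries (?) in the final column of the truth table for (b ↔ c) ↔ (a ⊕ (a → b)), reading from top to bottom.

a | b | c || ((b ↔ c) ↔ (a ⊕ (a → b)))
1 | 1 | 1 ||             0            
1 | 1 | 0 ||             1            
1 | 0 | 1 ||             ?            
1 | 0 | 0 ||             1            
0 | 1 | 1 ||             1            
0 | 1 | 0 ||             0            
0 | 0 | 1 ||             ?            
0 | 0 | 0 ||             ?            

0, 0, 1

Row a=1, b=0, c=1: (b ↔ c) = 0, (a ⊕ (a → b)) = 1, so ((b ↔ c) ↔ (a ⊕ (a → b))) = 0.
Row a=0, b=0, c=1: (b ↔ c) = 0, (a ⊕ (a → b)) = 1, so ((b ↔ c) ↔ (a ⊕ (a → b))) = 0.
Row a=0, b=0, c=0: (b ↔ c) = 1, (a ⊕ (a → b)) = 1, so ((b ↔ c) ↔ (a ⊕ (a → b))) = 1.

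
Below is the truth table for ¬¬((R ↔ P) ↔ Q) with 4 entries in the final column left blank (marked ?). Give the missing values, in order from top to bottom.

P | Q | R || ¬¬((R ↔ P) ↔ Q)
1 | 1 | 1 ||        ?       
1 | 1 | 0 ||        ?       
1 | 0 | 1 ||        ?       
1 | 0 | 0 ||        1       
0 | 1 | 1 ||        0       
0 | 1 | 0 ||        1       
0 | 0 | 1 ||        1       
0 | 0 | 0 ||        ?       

1, 0, 0, 0

Row P=1, Q=1, R=1: ((R ↔ P) ↔ Q) = 1, ¬((R ↔ P) ↔ Q) = 0, so ¬¬((R ↔ P) ↔ Q) = 1.
Row P=1, Q=1, R=0: ((R ↔ P) ↔ Q) = 0, ¬((R ↔ P) ↔ Q) = 1, so ¬¬((R ↔ P) ↔ Q) = 0.
Row P=1, Q=0, R=1: ((R ↔ P) ↔ Q) = 0, ¬((R ↔ P) ↔ Q) = 1, so ¬¬((R ↔ P) ↔ Q) = 0.
Row P=0, Q=0, R=0: ((R ↔ P) ↔ Q) = 0, ¬((R ↔ P) ↔ Q) = 1, so ¬¬((R ↔ P) ↔ Q) = 0.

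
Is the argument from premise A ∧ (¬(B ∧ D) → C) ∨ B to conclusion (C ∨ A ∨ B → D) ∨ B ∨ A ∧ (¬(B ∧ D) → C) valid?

A | B | C | D | φ | ψ
- | - | - | - | - | -
0 | 0 | 0 | 0 | 0 | 1
0 | 0 | 0 | 1 | 0 | 1
0 | 0 | 1 | 0 | 0 | 0
0 | 0 | 1 | 1 | 0 | 1
0 | 1 | 0 | 0 | 1 | 1
0 | 1 | 0 | 1 | 1 | 1
0 | 1 | 1 | 0 | 1 | 1
0 | 1 | 1 | 1 | 1 | 1
1 | 0 | 0 | 0 | 0 | 0
1 | 0 | 0 | 1 | 0 | 1
1 | 0 | 1 | 0 | 1 | 1
1 | 0 | 1 | 1 | 1 | 1
1 | 1 | 0 | 0 | 1 | 1
1 | 1 | 0 | 1 | 1 | 1
1 | 1 | 1 | 0 | 1 | 1
1 | 1 | 1 | 1 | 1 | 1
In every row where φ is true, ψ is also true, so φ ⊨ ψ.

yes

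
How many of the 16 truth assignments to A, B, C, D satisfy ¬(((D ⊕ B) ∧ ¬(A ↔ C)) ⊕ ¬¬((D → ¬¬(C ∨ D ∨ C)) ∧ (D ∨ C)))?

6

A | B | C | D | (D ⊕ B) | (A ↔ C) | ¬(A ↔ C) | ((D ⊕ B) ∧ ¬(A ↔ C)) | (C ∨ D ∨ C) | ¬(C ∨ D ∨ C) | ¬¬(C ∨ D ∨ C) | (D → ¬¬(C ∨ D ∨ C)) | (D ∨ C) | φ
- | - | - | - | ------- | ------- | -------- | -------------------- | ----------- | ------------ | ------------- | ------------------- | ------- | -
1 | 1 | 1 | 1 |    0    |    1    |    0     |          0           |      1      |      0       |       1       |          1          |    1    | 0
1 | 1 | 1 | 0 |    1    |    1    |    0     |          0           |      1      |      0       |       1       |          1          |    1    | 0
1 | 1 | 0 | 1 |    0    |    0    |    1     |          0           |      1      |      0       |       1       |          1          |    1    | 0
1 | 1 | 0 | 0 |    1    |    0    |    1     |          1           |      0      |      1       |       0       |          1          |    0    | 0
1 | 0 | 1 | 1 |    1    |    1    |    0     |          0           |      1      |      0       |       1       |          1          |    1    | 0
1 | 0 | 1 | 0 |    0    |    1    |    0     |          0           |      1      |      0       |       1       |          1          |    1    | 0
1 | 0 | 0 | 1 |    1    |    0    |    1     |          1           |      1      |      0       |       1       |          1          |    1    | 1
1 | 0 | 0 | 0 |    0    |    0    |    1     |          0           |      0      |      1       |       0       |          1          |    0    | 1
0 | 1 | 1 | 1 |    0    |    0    |    1     |          0           |      1      |      0       |       1       |          1          |    1    | 0
0 | 1 | 1 | 0 |    1    |    0    |    1     |          1           |      1      |      0       |       1       |          1          |    1    | 1
0 | 1 | 0 | 1 |    0    |    1    |    0     |          0           |      1      |      0       |       1       |          1          |    1    | 0
0 | 1 | 0 | 0 |    1    |    1    |    0     |          0           |      0      |      1       |       0       |          1          |    0    | 1
0 | 0 | 1 | 1 |    1    |    0    |    1     |          1           |      1      |      0       |       1       |          1          |    1    | 1
0 | 0 | 1 | 0 |    0    |    0    |    1     |          0           |      1      |      0       |       1       |          1          |    1    | 0
0 | 0 | 0 | 1 |    1    |    1    |    0     |          0           |      1      |      0       |       1       |          1          |    1    | 0
0 | 0 | 0 | 0 |    0    |    1    |    0     |          0           |      0      |      1       |       0       |          1          |    0    | 1
The formula is true on 6 of the 16 rows.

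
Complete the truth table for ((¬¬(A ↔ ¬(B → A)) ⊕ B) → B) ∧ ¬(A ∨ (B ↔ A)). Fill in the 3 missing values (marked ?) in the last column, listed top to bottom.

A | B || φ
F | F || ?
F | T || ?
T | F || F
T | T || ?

Row A=F, B=F: ((¬¬(A ↔ ¬(B → A)) ⊕ B) → B) = F, ¬(A ∨ (B ↔ A)) = F, so the formula = F.
Row A=F, B=T: ((¬¬(A ↔ ¬(B → A)) ⊕ B) → B) = T, ¬(A ∨ (B ↔ A)) = T, so the formula = T.
Row A=T, B=T: ((¬¬(A ↔ ¬(B → A)) ⊕ B) → B) = T, ¬(A ∨ (B ↔ A)) = F, so the formula = F.

F, T, F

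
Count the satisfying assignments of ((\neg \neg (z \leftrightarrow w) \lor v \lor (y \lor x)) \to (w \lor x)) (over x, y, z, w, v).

25

x | y | z | w | v || φ
F | F | F | F | F || F
F | F | F | F | T || F
F | F | F | T | F || T
F | F | F | T | T || T
F | F | T | F | F || T
F | F | T | F | T || F
F | F | T | T | F || T
F | F | T | T | T || T
F | T | F | F | F || F
F | T | F | F | T || F
F | T | F | T | F || T
F | T | F | T | T || T
F | T | T | F | F || F
F | T | T | F | T || F
F | T | T | T | F || T
F | T | T | T | T || T
T | F | F | F | F || T
T | F | F | F | T || T
T | F | F | T | F || T
T | F | F | T | T || T
T | F | T | F | F || T
T | F | T | F | T || T
T | F | T | T | F || T
T | F | T | T | T || T
T | T | F | F | F || T
T | T | F | F | T || T
T | T | F | T | F || T
T | T | F | T | T || T
T | T | T | F | F || T
T | T | T | F | T || T
T | T | T | T | F || T
T | T | T | T | T || T
The formula is true on 25 of the 32 rows.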